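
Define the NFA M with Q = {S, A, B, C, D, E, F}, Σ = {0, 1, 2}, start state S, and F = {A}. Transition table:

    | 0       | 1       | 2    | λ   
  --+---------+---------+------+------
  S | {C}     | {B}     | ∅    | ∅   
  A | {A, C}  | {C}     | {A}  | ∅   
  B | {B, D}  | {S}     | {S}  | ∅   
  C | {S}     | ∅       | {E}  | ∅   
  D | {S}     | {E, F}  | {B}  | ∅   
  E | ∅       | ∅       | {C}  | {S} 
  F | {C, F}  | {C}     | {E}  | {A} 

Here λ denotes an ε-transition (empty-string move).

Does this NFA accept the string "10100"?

Yes

Start in {S}.
Read '1': {S} → {B}.
Read '0': {B} → {B, D}.
Read '1': {B, D} → {S, A, E, F}.
Read '0': {S, A, E, F} → {A, C, F}.
Read '0': {A, C, F} → {S, A, C, F}.
The final set {S, A, C, F} contains the accepting state A.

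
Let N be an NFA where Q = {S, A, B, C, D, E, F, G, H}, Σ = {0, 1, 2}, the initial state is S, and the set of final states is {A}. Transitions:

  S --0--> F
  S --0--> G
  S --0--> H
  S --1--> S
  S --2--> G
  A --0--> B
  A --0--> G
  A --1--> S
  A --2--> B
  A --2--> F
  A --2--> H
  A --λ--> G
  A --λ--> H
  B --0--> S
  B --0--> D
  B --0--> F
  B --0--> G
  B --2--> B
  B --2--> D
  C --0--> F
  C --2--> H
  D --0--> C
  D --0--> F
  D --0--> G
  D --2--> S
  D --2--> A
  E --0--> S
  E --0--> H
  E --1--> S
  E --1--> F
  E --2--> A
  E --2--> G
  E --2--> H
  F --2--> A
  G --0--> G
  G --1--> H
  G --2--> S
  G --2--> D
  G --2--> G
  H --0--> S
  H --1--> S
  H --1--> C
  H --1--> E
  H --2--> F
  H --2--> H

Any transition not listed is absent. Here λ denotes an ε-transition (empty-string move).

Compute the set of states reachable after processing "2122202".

Start in {S}.
Read '2': S→{G}; now {G}.
Read '1': G→{H}; now {H}.
Read '2': H→{F, H}; now {F, H}.
Read '2': F→{A}, H→{F, H}; union {A, F, H}; ε-closure = {A, F, G, H}.
Read '2': A→{B, F, H}, F→{A}, G→{S, D, G}, H→{F, H}; now {S, A, B, D, F, G, H}.
Read '0': S→{F, G, H}, A→{B, G}, B→{S, D, F, G}, D→{C, F, G}, F→∅, G→{G}, H→{S}; now {S, B, C, D, F, G, H}.
Read '2': S→{G}, B→{B, D}, C→{H}, D→{S, A}, F→{A}, G→{S, D, G}, H→{F, H}; now {S, A, B, D, F, G, H}.

{S, A, B, D, F, G, H}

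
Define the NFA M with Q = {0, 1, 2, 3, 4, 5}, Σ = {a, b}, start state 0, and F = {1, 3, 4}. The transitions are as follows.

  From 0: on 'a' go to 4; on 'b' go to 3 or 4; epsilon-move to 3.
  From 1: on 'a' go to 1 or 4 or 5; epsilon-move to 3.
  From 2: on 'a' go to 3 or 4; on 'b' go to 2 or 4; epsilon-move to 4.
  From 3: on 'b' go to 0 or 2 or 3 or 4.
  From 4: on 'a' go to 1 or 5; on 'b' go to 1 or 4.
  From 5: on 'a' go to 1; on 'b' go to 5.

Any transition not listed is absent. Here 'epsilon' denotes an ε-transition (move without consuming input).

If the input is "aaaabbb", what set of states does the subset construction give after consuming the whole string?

Start: ε-closure({0}) = {0, 3}.
Read 'a': 0→{4}, 3→∅; now {4}.
Read 'a': 4→{1, 5}; union {1, 5}; ε-closure = {1, 3, 5}.
Read 'a': 1→{1, 4, 5}, 3→∅, 5→{1}; union {1, 4, 5}; ε-closure = {1, 3, 4, 5}.
Read 'a': 1→{1, 4, 5}, 3→∅, 4→{1, 5}, 5→{1}; union {1, 4, 5}; ε-closure = {1, 3, 4, 5}.
Read 'b': 1→∅, 3→{0, 2, 3, 4}, 4→{1, 4}, 5→{5}; now {0, 1, 2, 3, 4, 5}.
Read 'b': 0→{3, 4}, 1→∅, 2→{2, 4}, 3→{0, 2, 3, 4}, 4→{1, 4}, 5→{5}; now {0, 1, 2, 3, 4, 5}.
Read 'b': 0→{3, 4}, 1→∅, 2→{2, 4}, 3→{0, 2, 3, 4}, 4→{1, 4}, 5→{5}; now {0, 1, 2, 3, 4, 5}.

{0, 1, 2, 3, 4, 5}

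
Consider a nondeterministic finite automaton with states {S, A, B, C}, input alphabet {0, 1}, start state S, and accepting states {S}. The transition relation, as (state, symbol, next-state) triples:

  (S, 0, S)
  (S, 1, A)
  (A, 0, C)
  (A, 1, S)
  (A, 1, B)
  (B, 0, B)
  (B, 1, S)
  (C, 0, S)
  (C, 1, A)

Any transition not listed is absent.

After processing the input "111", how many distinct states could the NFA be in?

2

Start in {S}.
Read '1': {S} → {A}.
Read '1': {A} → {S, B}.
Read '1': {S, B} → {S, A}.
That set has 2 states.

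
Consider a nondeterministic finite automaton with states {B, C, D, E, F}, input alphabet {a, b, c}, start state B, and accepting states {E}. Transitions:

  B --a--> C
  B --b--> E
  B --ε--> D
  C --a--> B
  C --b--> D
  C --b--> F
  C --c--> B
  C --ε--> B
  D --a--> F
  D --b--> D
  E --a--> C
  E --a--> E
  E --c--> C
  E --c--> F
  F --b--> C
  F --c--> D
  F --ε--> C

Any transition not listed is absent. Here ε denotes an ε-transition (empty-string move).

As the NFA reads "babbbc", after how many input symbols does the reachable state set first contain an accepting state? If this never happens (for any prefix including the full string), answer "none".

Start: ε-closure({B}) = {B, D}.
Read 'b': {B, D} → {D, E}.
None of the earlier sets intersect F, but {D, E} does.

1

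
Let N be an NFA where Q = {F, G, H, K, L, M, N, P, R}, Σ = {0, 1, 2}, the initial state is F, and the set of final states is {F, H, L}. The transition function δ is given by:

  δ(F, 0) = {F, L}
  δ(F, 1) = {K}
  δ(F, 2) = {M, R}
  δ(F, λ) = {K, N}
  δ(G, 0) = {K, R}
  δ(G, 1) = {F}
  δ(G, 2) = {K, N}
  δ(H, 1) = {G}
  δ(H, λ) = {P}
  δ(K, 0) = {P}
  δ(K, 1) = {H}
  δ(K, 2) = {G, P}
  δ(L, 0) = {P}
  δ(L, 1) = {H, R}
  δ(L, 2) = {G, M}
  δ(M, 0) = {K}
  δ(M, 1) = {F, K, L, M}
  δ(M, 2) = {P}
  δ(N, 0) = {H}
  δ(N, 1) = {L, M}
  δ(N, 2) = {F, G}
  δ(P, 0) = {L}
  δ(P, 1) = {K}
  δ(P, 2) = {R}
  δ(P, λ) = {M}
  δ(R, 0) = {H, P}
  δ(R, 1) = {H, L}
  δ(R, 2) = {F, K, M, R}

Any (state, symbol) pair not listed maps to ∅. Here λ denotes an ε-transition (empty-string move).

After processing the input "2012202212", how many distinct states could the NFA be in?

7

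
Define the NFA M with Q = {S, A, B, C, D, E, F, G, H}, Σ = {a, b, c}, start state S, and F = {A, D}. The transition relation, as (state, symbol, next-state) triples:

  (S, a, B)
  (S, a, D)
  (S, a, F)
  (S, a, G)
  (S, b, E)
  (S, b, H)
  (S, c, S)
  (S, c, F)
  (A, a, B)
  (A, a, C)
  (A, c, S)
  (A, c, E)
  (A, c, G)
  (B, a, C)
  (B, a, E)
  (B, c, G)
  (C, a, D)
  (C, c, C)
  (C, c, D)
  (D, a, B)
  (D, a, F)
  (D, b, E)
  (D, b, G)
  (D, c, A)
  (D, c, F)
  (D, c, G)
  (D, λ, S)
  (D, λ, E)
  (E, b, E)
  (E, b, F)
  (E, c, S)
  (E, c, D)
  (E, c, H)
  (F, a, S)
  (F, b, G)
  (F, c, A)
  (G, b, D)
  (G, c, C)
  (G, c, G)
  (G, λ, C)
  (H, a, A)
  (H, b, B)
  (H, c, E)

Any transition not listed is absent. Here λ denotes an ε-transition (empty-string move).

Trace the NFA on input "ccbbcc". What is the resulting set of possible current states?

Start in {S}.
Read 'c': S→{S, F}; now {S, F}.
Read 'c': S→{S, F}, F→{A}; now {S, A, F}.
Read 'b': S→{E, H}, A→∅, F→{G}; union {E, G, H}; ε-closure = {C, E, G, H}.
Read 'b': C→∅, E→{E, F}, G→{D}, H→{B}; union {B, D, E, F}; ε-closure = {S, B, D, E, F}.
Read 'c': S→{S, F}, B→{G}, D→{A, F, G}, E→{S, D, H}, F→{A}; union {S, A, D, F, G, H}; ε-closure = {S, A, C, D, E, F, G, H}.
Read 'c': S→{S, F}, A→{S, E, G}, C→{C, D}, D→{A, F, G}, E→{S, D, H}, F→{A}, G→{C, G}, H→{E}; now {S, A, C, D, E, F, G, H}.

{S, A, C, D, E, F, G, H}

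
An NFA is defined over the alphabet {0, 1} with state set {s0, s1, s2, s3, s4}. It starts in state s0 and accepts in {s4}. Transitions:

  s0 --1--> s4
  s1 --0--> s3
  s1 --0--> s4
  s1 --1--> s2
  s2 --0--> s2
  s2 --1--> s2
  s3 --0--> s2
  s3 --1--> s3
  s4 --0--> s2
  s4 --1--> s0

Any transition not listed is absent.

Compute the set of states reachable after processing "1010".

{s2}

Start in {s0}.
Read '1': {s0} → {s4}.
Read '0': {s4} → {s2}.
Read '1': {s2} → {s2}.
Read '0': {s2} → {s2}.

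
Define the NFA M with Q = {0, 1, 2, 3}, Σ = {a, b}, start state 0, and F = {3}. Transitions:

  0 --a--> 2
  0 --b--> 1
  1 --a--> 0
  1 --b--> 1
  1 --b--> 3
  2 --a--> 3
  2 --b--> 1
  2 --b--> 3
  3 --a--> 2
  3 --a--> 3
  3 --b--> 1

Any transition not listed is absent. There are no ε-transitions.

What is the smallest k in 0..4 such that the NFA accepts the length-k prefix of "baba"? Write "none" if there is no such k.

Start in {0}.
Read 'b': {0} → {1}.
Read 'a': {1} → {0}.
Read 'b': {0} → {1}.
Read 'a': {1} → {0}.
No reachable set along the way intersects F.

none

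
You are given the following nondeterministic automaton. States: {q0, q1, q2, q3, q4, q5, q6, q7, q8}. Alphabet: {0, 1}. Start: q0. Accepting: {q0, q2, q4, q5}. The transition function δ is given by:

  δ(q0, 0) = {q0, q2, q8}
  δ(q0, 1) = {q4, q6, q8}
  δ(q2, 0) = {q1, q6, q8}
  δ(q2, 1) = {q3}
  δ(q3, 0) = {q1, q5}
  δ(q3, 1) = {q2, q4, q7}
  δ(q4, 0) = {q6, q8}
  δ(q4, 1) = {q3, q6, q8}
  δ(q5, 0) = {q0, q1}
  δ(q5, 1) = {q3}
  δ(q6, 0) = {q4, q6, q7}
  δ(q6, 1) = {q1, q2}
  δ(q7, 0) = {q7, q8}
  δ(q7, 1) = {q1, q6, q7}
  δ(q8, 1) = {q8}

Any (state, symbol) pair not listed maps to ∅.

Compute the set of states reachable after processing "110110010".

Start in {q0}.
Read '1': q0→{q4, q6, q8}; now {q4, q6, q8}.
Read '1': q4→{q3, q6, q8}, q6→{q1, q2}, q8→{q8}; now {q1, q2, q3, q6, q8}.
Read '0': q1→∅, q2→{q1, q6, q8}, q3→{q1, q5}, q6→{q4, q6, q7}, q8→∅; now {q1, q4, q5, q6, q7, q8}.
Read '1': q1→∅, q4→{q3, q6, q8}, q5→{q3}, q6→{q1, q2}, q7→{q1, q6, q7}, q8→{q8}; now {q1, q2, q3, q6, q7, q8}.
Read '1': q1→∅, q2→{q3}, q3→{q2, q4, q7}, q6→{q1, q2}, q7→{q1, q6, q7}, q8→{q8}; now {q1, q2, q3, q4, q6, q7, q8}.
Read '0': q1→∅, q2→{q1, q6, q8}, q3→{q1, q5}, q4→{q6, q8}, q6→{q4, q6, q7}, q7→{q7, q8}, q8→∅; now {q1, q4, q5, q6, q7, q8}.
Read '0': q1→∅, q4→{q6, q8}, q5→{q0, q1}, q6→{q4, q6, q7}, q7→{q7, q8}, q8→∅; now {q0, q1, q4, q6, q7, q8}.
Read '1': q0→{q4, q6, q8}, q1→∅, q4→{q3, q6, q8}, q6→{q1, q2}, q7→{q1, q6, q7}, q8→{q8}; now {q1, q2, q3, q4, q6, q7, q8}.
Read '0': q1→∅, q2→{q1, q6, q8}, q3→{q1, q5}, q4→{q6, q8}, q6→{q4, q6, q7}, q7→{q7, q8}, q8→∅; now {q1, q4, q5, q6, q7, q8}.

{q1, q4, q5, q6, q7, q8}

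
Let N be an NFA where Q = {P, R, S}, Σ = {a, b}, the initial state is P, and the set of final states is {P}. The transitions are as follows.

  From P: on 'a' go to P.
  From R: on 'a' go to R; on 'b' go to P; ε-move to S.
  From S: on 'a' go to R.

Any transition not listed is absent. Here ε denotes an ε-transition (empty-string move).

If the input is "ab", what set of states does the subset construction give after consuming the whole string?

∅

Start in {P}.
Read 'a': {P} → {P}.
Read 'b': {P} → ∅.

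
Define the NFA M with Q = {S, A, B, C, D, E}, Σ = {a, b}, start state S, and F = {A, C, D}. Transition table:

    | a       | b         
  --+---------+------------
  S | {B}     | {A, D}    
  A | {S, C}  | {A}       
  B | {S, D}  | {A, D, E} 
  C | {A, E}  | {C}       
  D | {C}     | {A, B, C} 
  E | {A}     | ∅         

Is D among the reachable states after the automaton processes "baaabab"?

Start in {S}.
Read 'b': S→{A, D}; now {A, D}.
Read 'a': A→{S, C}, D→{C}; now {S, C}.
Read 'a': S→{B}, C→{A, E}; now {A, B, E}.
Read 'a': A→{S, C}, B→{S, D}, E→{A}; now {S, A, C, D}.
Read 'b': S→{A, D}, A→{A}, C→{C}, D→{A, B, C}; now {A, B, C, D}.
Read 'a': A→{S, C}, B→{S, D}, C→{A, E}, D→{C}; now {S, A, C, D, E}.
Read 'b': S→{A, D}, A→{A}, C→{C}, D→{A, B, C}, E→∅; now {A, B, C, D}.
State D is in {A, B, C, D}.

Yes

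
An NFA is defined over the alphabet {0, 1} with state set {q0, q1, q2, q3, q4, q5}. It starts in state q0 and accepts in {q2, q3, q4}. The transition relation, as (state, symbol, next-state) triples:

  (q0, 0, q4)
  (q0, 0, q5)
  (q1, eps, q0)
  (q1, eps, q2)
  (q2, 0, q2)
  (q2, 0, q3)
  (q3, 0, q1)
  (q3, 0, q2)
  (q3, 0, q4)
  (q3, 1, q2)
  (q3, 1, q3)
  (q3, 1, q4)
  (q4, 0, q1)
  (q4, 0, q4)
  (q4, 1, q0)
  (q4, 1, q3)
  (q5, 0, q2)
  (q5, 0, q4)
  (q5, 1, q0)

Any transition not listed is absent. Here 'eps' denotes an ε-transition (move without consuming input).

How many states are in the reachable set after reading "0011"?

3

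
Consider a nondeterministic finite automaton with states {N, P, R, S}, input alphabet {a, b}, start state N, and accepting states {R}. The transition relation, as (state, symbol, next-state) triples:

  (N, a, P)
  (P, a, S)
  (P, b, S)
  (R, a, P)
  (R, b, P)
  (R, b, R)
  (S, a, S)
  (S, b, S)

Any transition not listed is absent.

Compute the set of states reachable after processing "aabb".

{S}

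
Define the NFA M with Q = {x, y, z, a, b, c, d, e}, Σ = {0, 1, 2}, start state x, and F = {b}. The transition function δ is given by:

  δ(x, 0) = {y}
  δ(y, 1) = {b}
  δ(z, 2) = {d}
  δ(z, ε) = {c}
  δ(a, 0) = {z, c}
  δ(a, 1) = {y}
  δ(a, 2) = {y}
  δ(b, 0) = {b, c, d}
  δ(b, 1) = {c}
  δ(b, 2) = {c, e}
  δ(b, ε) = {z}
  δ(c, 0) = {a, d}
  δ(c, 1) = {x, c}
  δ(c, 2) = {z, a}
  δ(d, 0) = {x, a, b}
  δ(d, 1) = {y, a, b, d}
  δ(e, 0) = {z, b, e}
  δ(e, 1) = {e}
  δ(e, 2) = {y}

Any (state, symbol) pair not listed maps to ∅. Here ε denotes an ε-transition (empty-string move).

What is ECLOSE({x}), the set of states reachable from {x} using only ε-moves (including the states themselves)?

{x}

Begin with {x}.
No ε-moves leave this set, so the closure equals the set itself.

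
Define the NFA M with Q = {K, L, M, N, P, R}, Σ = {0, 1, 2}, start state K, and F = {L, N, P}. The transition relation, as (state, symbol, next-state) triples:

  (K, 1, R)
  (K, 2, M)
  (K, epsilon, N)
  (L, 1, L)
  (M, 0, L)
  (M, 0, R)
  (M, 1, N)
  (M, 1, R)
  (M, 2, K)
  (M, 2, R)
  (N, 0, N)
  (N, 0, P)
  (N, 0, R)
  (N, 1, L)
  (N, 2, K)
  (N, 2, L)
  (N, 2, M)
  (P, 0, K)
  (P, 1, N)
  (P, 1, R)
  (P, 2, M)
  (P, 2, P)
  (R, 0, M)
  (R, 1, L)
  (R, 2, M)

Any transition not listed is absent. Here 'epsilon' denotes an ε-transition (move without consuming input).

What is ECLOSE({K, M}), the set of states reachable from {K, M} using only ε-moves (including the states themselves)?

Begin with {K, M}.
ε-move K → N; add N.

{K, M, N}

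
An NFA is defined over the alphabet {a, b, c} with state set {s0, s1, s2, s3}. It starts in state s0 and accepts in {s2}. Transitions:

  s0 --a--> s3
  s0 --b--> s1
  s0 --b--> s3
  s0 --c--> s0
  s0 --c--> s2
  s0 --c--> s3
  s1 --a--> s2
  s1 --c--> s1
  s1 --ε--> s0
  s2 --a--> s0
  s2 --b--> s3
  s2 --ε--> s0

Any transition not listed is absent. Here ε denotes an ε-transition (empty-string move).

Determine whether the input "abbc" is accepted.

No

Start in {s0}.
Read 'a': {s0} → {s3}.
Read 'b': {s3} → ∅.
The set is empty and remains empty for the remaining 2 symbols.
The final set ∅ contains no accepting state.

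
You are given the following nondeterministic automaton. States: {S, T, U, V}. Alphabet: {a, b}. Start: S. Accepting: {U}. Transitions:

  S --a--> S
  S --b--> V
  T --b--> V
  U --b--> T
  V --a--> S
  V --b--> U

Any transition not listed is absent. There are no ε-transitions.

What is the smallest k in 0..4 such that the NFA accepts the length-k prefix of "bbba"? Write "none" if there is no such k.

2

Start in {S}.
Read 'b': {S} → {V}.
Read 'b': {V} → {U}.
None of the earlier sets intersect F, but {U} does.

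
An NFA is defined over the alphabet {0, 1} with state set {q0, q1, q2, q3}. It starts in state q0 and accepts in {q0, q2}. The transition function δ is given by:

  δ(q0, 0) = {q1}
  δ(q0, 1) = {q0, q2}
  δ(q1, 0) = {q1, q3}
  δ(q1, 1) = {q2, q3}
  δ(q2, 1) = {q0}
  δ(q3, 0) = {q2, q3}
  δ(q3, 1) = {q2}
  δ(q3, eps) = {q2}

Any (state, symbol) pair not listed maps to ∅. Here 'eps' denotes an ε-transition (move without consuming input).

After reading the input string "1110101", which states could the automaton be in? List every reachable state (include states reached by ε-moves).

{q0, q2}

Start in {q0}.
Read '1': q0→{q0, q2}; now {q0, q2}.
Read '1': q0→{q0, q2}, q2→{q0}; now {q0, q2}.
Read '1': q0→{q0, q2}, q2→{q0}; now {q0, q2}.
Read '0': q0→{q1}, q2→∅; now {q1}.
Read '1': q1→{q2, q3}; now {q2, q3}.
Read '0': q2→∅, q3→{q2, q3}; now {q2, q3}.
Read '1': q2→{q0}, q3→{q2}; now {q0, q2}.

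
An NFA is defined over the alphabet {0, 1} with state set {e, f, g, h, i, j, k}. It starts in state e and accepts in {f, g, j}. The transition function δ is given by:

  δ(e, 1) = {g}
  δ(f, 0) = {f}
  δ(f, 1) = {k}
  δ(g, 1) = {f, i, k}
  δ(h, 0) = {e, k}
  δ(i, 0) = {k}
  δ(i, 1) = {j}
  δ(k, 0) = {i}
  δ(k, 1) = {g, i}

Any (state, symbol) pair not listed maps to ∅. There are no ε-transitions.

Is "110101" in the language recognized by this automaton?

Yes

Start in {e}.
Read '1': e→{g}; now {g}.
Read '1': g→{f, i, k}; now {f, i, k}.
Read '0': f→{f}, i→{k}, k→{i}; now {f, i, k}.
Read '1': f→{k}, i→{j}, k→{g, i}; now {g, i, j, k}.
Read '0': g→∅, i→{k}, j→∅, k→{i}; now {i, k}.
Read '1': i→{j}, k→{g, i}; now {g, i, j}.
The final set {g, i, j} contains the accepting states g, j.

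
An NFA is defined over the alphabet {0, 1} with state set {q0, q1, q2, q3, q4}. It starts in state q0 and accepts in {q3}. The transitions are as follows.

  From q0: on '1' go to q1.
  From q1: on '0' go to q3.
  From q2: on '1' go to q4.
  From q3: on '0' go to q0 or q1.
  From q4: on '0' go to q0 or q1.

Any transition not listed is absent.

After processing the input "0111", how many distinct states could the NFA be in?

Start in {q0}.
Read '0': {q0} → ∅.
The set is empty and remains empty for the remaining 3 symbols.
That set has 0 states.

0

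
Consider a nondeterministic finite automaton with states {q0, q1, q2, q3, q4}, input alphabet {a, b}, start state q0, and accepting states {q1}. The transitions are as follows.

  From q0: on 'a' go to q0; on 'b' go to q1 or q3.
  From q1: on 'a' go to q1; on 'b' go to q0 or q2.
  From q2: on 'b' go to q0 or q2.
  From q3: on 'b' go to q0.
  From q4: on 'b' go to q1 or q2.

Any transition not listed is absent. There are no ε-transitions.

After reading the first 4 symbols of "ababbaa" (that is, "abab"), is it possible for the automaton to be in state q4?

No

Start in {q0}.
Read 'a': q0→{q0}; now {q0}.
Read 'b': q0→{q1, q3}; now {q1, q3}.
Read 'a': q1→{q1}, q3→∅; now {q1}.
Read 'b': q1→{q0, q2}; now {q0, q2}.
State q4 is not in {q0, q2}.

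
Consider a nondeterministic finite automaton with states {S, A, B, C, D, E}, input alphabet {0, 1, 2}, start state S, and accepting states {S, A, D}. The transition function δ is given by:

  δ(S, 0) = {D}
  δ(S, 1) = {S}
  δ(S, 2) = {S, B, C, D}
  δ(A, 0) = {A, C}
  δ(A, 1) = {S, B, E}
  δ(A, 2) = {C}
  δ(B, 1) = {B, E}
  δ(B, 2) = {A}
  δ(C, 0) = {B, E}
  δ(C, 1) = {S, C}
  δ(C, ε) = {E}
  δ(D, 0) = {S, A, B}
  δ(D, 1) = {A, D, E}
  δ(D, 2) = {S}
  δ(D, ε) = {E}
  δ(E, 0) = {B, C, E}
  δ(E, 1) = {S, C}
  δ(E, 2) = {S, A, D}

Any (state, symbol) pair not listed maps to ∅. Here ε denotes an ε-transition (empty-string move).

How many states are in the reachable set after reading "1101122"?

6

Start in {S}.
Read '1': S→{S}; now {S}.
Read '1': S→{S}; now {S}.
Read '0': S→{D}; union {D}; ε-closure = {D, E}.
Read '1': D→{A, D, E}, E→{S, C}; now {S, A, C, D, E}.
Read '1': S→{S}, A→{S, B, E}, C→{S, C}, D→{A, D, E}, E→{S, C}; now {S, A, B, C, D, E}.
Read '2': S→{S, B, C, D}, A→{C}, B→{A}, C→∅, D→{S}, E→{S, A, D}; union {S, A, B, C, D}; ε-closure = {S, A, B, C, D, E}.
Read '2': S→{S, B, C, D}, A→{C}, B→{A}, C→∅, D→{S}, E→{S, A, D}; union {S, A, B, C, D}; ε-closure = {S, A, B, C, D, E}.
That set has 6 states.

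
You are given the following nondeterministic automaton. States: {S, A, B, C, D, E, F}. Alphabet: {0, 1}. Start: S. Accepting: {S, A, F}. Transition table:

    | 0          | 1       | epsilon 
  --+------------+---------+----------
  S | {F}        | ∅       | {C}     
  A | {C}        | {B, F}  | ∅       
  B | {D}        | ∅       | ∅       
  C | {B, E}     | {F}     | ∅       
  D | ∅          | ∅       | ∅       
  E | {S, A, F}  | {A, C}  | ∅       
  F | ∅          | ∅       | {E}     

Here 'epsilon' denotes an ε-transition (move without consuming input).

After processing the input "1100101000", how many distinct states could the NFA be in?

Start: ε-closure({S}) = {S, C}.
Read '1': {S, C} → {E, F}.
Read '1': {E, F} → {A, C}.
Read '0': {A, C} → {B, C, E}.
Read '0': {B, C, E} → {S, A, B, C, D, E, F}.
Read '1': {S, A, B, C, D, E, F} → {A, B, C, E, F}.
Read '0': {A, B, C, E, F} → {S, A, B, C, D, E, F}.
Read '1': {S, A, B, C, D, E, F} → {A, B, C, E, F}.
Read '0': {A, B, C, E, F} → {S, A, B, C, D, E, F}.
Read '0': {S, A, B, C, D, E, F} → {S, A, B, C, D, E, F}.
Read '0': {S, A, B, C, D, E, F} → {S, A, B, C, D, E, F}.
That set has 7 states.

7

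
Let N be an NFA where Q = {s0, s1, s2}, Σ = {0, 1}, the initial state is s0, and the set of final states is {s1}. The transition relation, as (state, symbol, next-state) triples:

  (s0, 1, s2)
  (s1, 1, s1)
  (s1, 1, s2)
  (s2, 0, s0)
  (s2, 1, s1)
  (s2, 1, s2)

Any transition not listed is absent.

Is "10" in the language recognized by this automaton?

Start in {s0}.
Read '1': {s0} → {s2}.
Read '0': {s2} → {s0}.
The final set {s0} contains no accepting state.

No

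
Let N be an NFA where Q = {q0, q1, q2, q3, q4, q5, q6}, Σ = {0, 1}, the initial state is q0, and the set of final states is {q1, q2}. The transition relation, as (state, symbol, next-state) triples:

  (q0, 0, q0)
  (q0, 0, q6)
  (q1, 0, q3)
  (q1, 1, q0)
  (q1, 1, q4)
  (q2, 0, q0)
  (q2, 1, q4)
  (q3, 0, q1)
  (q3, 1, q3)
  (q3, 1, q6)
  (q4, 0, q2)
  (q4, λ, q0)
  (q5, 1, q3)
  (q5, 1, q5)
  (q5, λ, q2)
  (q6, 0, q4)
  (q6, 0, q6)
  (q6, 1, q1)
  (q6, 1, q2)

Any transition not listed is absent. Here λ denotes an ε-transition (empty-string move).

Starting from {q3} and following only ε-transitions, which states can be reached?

Begin with {q3}.
No ε-moves leave this set, so the closure equals the set itself.

{q3}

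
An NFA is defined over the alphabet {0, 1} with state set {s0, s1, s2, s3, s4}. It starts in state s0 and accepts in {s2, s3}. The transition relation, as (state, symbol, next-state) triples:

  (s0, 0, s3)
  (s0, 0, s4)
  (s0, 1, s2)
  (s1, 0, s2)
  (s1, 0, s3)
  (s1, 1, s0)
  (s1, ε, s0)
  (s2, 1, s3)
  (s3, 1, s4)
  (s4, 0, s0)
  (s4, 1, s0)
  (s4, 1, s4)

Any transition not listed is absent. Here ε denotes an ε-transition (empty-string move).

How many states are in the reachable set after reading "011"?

3

Start in {s0}.
Read '0': {s0} → {s3, s4}.
Read '1': {s3, s4} → {s0, s4}.
Read '1': {s0, s4} → {s0, s2, s4}.
That set has 3 states.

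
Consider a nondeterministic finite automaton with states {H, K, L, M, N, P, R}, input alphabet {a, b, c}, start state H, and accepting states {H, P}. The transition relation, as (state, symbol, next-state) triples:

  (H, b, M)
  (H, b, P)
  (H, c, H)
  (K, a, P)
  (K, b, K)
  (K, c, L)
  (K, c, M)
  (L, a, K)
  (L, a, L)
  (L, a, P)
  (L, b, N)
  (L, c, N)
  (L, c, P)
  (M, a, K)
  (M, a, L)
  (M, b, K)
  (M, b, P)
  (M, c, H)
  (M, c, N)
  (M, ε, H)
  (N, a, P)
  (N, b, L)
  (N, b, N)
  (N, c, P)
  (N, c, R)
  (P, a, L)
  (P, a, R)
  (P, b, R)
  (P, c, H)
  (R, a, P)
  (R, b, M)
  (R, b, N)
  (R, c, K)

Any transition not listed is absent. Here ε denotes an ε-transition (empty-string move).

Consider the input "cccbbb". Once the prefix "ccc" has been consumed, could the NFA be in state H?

Yes

Start in {H}.
Read 'c': {H} → {H}.
Read 'c': {H} → {H}.
Read 'c': {H} → {H}.
State H is in {H}.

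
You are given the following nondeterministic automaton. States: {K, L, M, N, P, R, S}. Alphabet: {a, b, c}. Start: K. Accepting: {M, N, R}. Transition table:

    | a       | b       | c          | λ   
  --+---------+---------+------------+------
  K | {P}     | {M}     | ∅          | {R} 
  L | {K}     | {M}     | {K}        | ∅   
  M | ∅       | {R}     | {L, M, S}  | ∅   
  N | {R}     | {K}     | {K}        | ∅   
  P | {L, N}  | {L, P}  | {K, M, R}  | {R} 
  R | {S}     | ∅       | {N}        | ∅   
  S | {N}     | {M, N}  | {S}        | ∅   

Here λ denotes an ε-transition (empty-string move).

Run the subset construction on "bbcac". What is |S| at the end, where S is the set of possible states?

1

Start: ε-closure({K}) = {K, R}.
Read 'b': K→{M}, R→∅; now {M}.
Read 'b': M→{R}; now {R}.
Read 'c': R→{N}; now {N}.
Read 'a': N→{R}; now {R}.
Read 'c': R→{N}; now {N}.
That set has 1 state.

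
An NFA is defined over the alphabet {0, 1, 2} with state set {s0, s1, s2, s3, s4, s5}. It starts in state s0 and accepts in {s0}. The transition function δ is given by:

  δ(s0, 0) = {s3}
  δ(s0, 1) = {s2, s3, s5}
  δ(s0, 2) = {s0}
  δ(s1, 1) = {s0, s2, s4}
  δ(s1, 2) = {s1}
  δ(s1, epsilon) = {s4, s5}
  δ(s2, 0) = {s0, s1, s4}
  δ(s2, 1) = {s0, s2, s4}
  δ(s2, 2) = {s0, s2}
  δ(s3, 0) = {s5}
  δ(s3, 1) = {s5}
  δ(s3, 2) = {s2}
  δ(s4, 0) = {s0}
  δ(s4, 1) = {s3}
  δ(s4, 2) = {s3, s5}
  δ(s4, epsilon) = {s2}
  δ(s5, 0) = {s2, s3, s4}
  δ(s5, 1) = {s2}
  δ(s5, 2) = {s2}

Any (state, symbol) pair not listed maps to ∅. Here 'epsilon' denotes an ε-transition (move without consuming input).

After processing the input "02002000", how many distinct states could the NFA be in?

6

Start in {s0}.
Read '0': s0→{s3}; now {s3}.
Read '2': s3→{s2}; now {s2}.
Read '0': s2→{s0, s1, s4}; union {s0, s1, s4}; ε-closure = {s0, s1, s2, s4, s5}.
Read '0': s0→{s3}, s1→∅, s2→{s0, s1, s4}, s4→{s0}, s5→{s2, s3, s4}; union {s0, s1, s2, s3, s4}; ε-closure = {s0, s1, s2, s3, s4, s5}.
Read '2': s0→{s0}, s1→{s1}, s2→{s0, s2}, s3→{s2}, s4→{s3, s5}, s5→{s2}; union {s0, s1, s2, s3, s5}; ε-closure = {s0, s1, s2, s3, s4, s5}.
Read '0': s0→{s3}, s1→∅, s2→{s0, s1, s4}, s3→{s5}, s4→{s0}, s5→{s2, s3, s4}; now {s0, s1, s2, s3, s4, s5}.
Read '0': s0→{s3}, s1→∅, s2→{s0, s1, s4}, s3→{s5}, s4→{s0}, s5→{s2, s3, s4}; now {s0, s1, s2, s3, s4, s5}.
Read '0': s0→{s3}, s1→∅, s2→{s0, s1, s4}, s3→{s5}, s4→{s0}, s5→{s2, s3, s4}; now {s0, s1, s2, s3, s4, s5}.
That set has 6 states.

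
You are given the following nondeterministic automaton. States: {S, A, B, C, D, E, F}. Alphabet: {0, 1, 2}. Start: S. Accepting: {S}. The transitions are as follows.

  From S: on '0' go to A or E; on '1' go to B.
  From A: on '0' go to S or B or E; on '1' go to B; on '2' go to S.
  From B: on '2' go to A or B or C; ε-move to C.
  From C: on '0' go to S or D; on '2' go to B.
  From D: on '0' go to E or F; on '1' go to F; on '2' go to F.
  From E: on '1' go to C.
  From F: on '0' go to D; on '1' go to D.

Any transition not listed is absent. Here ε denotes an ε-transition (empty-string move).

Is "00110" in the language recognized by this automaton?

No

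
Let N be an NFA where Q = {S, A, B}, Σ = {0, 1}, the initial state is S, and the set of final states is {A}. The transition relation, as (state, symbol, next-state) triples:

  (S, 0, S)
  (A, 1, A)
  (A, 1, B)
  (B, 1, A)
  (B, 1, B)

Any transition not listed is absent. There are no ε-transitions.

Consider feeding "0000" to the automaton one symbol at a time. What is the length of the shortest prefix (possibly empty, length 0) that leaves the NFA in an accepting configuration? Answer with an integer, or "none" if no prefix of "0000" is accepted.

none

Start in {S}.
Read '0': S→{S}; now {S}.
Read '0': S→{S}; now {S}.
Read '0': S→{S}; now {S}.
Read '0': S→{S}; now {S}.
No reachable set along the way intersects F.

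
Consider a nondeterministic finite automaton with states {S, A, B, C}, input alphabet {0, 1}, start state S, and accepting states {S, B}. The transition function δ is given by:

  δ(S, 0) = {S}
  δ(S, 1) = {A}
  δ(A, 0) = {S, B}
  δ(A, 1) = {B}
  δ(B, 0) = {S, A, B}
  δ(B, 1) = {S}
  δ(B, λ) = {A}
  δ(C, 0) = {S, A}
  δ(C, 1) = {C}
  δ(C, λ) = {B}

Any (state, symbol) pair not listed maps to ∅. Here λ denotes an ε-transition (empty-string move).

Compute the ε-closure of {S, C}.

{S, A, B, C}

Begin with {S, C}.
ε-move C → B; add B.
ε-move B → A; add A.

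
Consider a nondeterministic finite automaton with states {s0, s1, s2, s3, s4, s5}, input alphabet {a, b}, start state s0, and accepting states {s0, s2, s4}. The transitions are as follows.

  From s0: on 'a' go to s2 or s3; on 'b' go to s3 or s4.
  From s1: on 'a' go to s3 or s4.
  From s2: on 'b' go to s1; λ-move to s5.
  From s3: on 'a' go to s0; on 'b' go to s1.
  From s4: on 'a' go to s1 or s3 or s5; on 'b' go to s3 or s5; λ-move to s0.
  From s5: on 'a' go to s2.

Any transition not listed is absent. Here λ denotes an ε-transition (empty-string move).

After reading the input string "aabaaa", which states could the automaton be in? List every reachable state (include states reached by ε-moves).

{s0, s1, s2, s3, s4, s5}

Start in {s0}.
Read 'a': {s0} → {s2, s3, s5}.
Read 'a': {s2, s3, s5} → {s0, s2, s5}.
Read 'b': {s0, s2, s5} → {s0, s1, s3, s4}.
Read 'a': {s0, s1, s3, s4} → {s0, s1, s2, s3, s4, s5}.
Read 'a': {s0, s1, s2, s3, s4, s5} → {s0, s1, s2, s3, s4, s5}.
Read 'a': {s0, s1, s2, s3, s4, s5} → {s0, s1, s2, s3, s4, s5}.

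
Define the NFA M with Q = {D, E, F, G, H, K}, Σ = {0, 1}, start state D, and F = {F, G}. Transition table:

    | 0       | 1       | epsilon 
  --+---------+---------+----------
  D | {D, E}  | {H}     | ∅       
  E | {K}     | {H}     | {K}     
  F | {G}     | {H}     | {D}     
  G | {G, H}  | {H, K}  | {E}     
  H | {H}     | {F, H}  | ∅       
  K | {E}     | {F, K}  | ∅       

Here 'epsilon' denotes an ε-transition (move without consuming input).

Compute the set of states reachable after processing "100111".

{D, F, H}

Start in {D}.
Read '1': {D} → {H}.
Read '0': {H} → {H}.
Read '0': {H} → {H}.
Read '1': {H} → {D, F, H}.
Read '1': {D, F, H} → {D, F, H}.
Read '1': {D, F, H} → {D, F, H}.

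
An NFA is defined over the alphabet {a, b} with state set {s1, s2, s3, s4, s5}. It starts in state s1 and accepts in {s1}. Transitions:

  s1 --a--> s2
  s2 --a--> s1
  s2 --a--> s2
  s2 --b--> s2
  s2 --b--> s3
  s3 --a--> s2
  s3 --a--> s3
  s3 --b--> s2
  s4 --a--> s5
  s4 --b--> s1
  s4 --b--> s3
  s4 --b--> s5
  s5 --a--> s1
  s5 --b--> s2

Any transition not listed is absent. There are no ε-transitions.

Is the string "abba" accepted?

Start in {s1}.
Read 'a': s1→{s2}; now {s2}.
Read 'b': s2→{s2, s3}; now {s2, s3}.
Read 'b': s2→{s2, s3}, s3→{s2}; now {s2, s3}.
Read 'a': s2→{s1, s2}, s3→{s2, s3}; now {s1, s2, s3}.
The final set {s1, s2, s3} contains the accepting state s1.

Yes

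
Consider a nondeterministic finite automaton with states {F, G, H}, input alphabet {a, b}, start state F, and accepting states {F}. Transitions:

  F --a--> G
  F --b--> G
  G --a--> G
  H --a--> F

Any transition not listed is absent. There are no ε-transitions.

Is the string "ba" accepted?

No

Start in {F}.
Read 'b': F→{G}; now {G}.
Read 'a': G→{G}; now {G}.
The final set {G} contains no accepting state.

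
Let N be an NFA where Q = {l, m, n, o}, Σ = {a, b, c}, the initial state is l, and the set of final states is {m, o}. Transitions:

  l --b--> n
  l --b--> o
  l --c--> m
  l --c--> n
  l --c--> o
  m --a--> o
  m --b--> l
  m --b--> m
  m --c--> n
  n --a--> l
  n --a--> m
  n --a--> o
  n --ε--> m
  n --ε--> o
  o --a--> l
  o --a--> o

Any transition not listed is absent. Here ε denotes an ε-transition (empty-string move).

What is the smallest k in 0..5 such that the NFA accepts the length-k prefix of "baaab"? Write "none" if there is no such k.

1

Start in {l}.
Read 'b': {l} → {m, n, o}.
None of the earlier sets intersect F, but {m, n, o} does.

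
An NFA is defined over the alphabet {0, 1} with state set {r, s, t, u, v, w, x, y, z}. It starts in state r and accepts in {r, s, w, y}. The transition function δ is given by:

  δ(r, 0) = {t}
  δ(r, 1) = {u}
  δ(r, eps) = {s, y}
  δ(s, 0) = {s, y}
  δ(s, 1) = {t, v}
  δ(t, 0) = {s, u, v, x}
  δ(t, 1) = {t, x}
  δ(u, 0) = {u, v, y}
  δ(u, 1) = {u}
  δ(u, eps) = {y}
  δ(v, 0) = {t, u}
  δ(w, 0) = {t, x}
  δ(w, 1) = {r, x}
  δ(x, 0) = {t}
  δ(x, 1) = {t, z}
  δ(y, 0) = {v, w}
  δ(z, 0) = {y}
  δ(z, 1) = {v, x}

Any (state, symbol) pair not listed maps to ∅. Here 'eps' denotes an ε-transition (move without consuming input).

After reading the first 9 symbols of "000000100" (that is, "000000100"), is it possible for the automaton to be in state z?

Start: ε-closure({r}) = {r, s, y}.
Read '0': {r, s, y} → {s, t, v, w, y}.
Read '0': {s, t, v, w, y} → {s, t, u, v, w, x, y}.
Read '0': {s, t, u, v, w, x, y} → {s, t, u, v, w, x, y}.
Read '0': {s, t, u, v, w, x, y} → {s, t, u, v, w, x, y}.
Read '0': {s, t, u, v, w, x, y} → {s, t, u, v, w, x, y}.
Read '0': {s, t, u, v, w, x, y} → {s, t, u, v, w, x, y}.
Read '1': {s, t, u, v, w, x, y} → {r, s, t, u, v, x, y, z}.
Read '0': {r, s, t, u, v, x, y, z} → {s, t, u, v, w, x, y}.
Read '0': {s, t, u, v, w, x, y} → {s, t, u, v, w, x, y}.
State z is not in {s, t, u, v, w, x, y}.

No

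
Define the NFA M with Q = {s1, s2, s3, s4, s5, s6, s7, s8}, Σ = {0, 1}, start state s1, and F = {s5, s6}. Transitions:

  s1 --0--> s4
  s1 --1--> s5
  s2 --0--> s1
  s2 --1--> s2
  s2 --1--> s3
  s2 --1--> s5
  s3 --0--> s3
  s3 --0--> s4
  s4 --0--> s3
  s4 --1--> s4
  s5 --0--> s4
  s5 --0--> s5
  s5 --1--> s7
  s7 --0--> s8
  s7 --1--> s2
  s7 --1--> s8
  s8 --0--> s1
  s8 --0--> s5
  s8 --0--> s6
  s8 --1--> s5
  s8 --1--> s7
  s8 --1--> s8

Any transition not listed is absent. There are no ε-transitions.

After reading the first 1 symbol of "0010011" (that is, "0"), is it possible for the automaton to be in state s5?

No

Start in {s1}.
Read '0': {s1} → {s4}.
State s5 is not in {s4}.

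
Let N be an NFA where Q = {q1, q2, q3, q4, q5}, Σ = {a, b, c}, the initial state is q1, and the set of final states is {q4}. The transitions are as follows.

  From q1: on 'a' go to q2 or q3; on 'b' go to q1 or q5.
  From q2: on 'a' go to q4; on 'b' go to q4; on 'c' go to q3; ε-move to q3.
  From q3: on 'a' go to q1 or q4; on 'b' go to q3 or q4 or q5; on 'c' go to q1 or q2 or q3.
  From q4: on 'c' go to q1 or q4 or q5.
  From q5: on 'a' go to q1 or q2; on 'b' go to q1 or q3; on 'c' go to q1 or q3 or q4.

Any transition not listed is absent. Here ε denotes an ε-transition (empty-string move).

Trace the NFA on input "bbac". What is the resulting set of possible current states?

{q1, q2, q3, q4, q5}

Start in {q1}.
Read 'b': {q1} → {q1, q5}.
Read 'b': {q1, q5} → {q1, q3, q5}.
Read 'a': {q1, q3, q5} → {q1, q2, q3, q4}.
Read 'c': {q1, q2, q3, q4} → {q1, q2, q3, q4, q5}.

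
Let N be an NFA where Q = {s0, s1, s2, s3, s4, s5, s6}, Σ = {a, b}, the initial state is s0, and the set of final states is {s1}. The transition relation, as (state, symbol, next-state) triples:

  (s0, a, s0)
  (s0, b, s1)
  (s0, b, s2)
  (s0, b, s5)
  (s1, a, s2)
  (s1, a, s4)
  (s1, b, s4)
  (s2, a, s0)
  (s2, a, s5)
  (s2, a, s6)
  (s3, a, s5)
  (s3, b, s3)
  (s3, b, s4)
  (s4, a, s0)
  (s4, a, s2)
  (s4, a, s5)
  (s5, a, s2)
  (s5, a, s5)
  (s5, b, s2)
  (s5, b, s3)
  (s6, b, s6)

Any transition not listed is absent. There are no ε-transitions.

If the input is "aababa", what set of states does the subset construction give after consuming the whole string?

{s0, s2, s4, s5, s6}

Start in {s0}.
Read 'a': s0→{s0}; now {s0}.
Read 'a': s0→{s0}; now {s0}.
Read 'b': s0→{s1, s2, s5}; now {s1, s2, s5}.
Read 'a': s1→{s2, s4}, s2→{s0, s5, s6}, s5→{s2, s5}; now {s0, s2, s4, s5, s6}.
Read 'b': s0→{s1, s2, s5}, s2→∅, s4→∅, s5→{s2, s3}, s6→{s6}; now {s1, s2, s3, s5, s6}.
Read 'a': s1→{s2, s4}, s2→{s0, s5, s6}, s3→{s5}, s5→{s2, s5}, s6→∅; now {s0, s2, s4, s5, s6}.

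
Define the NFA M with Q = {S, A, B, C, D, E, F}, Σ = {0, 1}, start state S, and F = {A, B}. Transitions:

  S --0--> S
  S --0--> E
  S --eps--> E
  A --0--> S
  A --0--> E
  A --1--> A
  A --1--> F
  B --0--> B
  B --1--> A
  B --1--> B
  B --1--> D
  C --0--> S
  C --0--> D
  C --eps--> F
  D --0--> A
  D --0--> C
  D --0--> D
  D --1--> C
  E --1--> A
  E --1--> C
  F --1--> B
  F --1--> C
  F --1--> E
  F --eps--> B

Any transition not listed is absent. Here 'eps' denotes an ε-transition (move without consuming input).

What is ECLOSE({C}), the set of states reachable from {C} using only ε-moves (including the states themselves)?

Begin with {C}.
ε-move C → F; add F.
ε-move F → B; add B.

{B, C, F}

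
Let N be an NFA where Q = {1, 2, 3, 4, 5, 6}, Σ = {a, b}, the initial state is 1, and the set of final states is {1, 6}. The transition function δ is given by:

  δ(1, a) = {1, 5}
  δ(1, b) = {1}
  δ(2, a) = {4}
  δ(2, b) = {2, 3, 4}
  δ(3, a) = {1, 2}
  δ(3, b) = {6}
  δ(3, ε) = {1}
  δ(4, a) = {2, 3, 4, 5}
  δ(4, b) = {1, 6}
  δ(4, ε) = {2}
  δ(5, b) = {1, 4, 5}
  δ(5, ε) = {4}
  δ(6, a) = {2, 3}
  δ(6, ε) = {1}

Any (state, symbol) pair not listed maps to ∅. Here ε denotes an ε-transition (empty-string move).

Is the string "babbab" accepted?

Start in {1}.
Read 'b': 1→{1}; now {1}.
Read 'a': 1→{1, 5}; union {1, 5}; ε-closure = {1, 2, 4, 5}.
Read 'b': 1→{1}, 2→{2, 3, 4}, 4→{1, 6}, 5→{1, 4, 5}; now {1, 2, 3, 4, 5, 6}.
Read 'b': 1→{1}, 2→{2, 3, 4}, 3→{6}, 4→{1, 6}, 5→{1, 4, 5}, 6→∅; now {1, 2, 3, 4, 5, 6}.
Read 'a': 1→{1, 5}, 2→{4}, 3→{1, 2}, 4→{2, 3, 4, 5}, 5→∅, 6→{2, 3}; now {1, 2, 3, 4, 5}.
Read 'b': 1→{1}, 2→{2, 3, 4}, 3→{6}, 4→{1, 6}, 5→{1, 4, 5}; now {1, 2, 3, 4, 5, 6}.
The final set {1, 2, 3, 4, 5, 6} contains the accepting states 1, 6.

Yes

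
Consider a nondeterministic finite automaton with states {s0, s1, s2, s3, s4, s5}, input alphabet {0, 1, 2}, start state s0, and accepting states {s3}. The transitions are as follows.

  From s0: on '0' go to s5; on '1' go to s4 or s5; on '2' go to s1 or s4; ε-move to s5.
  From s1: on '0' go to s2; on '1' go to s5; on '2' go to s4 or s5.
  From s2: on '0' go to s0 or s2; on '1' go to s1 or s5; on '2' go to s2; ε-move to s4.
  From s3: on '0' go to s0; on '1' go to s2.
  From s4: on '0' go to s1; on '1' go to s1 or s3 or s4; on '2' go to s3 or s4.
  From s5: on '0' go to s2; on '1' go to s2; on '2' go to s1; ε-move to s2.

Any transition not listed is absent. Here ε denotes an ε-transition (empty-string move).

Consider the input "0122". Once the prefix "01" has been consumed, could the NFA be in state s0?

No

Start: ε-closure({s0}) = {s0, s2, s4, s5}.
Read '0': {s0, s2, s4, s5} → {s0, s1, s2, s4, s5}.
Read '1': {s0, s1, s2, s4, s5} → {s1, s2, s3, s4, s5}.
State s0 is not in {s1, s2, s3, s4, s5}.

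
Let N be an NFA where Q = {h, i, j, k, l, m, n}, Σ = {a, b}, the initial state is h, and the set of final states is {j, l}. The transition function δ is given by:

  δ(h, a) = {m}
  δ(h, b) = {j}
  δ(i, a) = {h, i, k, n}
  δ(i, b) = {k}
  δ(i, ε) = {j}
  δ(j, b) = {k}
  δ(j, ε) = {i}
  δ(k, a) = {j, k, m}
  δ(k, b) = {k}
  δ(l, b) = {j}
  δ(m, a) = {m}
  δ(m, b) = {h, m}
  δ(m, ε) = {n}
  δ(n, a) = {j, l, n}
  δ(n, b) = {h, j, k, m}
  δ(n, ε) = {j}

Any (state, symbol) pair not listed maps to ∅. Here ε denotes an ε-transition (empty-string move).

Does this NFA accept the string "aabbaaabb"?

Start in {h}.
Read 'a': h→{m}; union {m}; ε-closure = {i, j, m, n}.
Read 'a': i→{h, i, k, n}, j→∅, m→{m}, n→{j, l, n}; now {h, i, j, k, l, m, n}.
Read 'b': h→{j}, i→{k}, j→{k}, k→{k}, l→{j}, m→{h, m}, n→{h, j, k, m}; union {h, j, k, m}; ε-closure = {h, i, j, k, m, n}.
Read 'b': h→{j}, i→{k}, j→{k}, k→{k}, m→{h, m}, n→{h, j, k, m}; union {h, j, k, m}; ε-closure = {h, i, j, k, m, n}.
Read 'a': h→{m}, i→{h, i, k, n}, j→∅, k→{j, k, m}, m→{m}, n→{j, l, n}; now {h, i, j, k, l, m, n}.
Read 'a': h→{m}, i→{h, i, k, n}, j→∅, k→{j, k, m}, l→∅, m→{m}, n→{j, l, n}; now {h, i, j, k, l, m, n}.
Read 'a': h→{m}, i→{h, i, k, n}, j→∅, k→{j, k, m}, l→∅, m→{m}, n→{j, l, n}; now {h, i, j, k, l, m, n}.
Read 'b': h→{j}, i→{k}, j→{k}, k→{k}, l→{j}, m→{h, m}, n→{h, j, k, m}; union {h, j, k, m}; ε-closure = {h, i, j, k, m, n}.
Read 'b': h→{j}, i→{k}, j→{k}, k→{k}, m→{h, m}, n→{h, j, k, m}; union {h, j, k, m}; ε-closure = {h, i, j, k, m, n}.
The final set {h, i, j, k, m, n} contains the accepting state j.

Yes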